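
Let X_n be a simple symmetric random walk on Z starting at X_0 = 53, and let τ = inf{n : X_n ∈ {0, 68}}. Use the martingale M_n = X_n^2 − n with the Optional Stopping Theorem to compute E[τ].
E[τ] = 795

M_n = X_n^2 − n is a martingale (since E[X_{n+1}^2 | F_n] = X_n^2 + 1). By OST (τ has finite mean in a bounded region), E[M_τ] = E[M_0] = X_0^2 − 0 = 53^2 = 2809. Also E[M_τ] = E[X_τ^2] − E[τ]. The walk exits at 0 or 68, with P(hit 68 first) = 53/68, so E[X_τ^2] = 68^2 · 53/68 + 0 = 3604. Thus E[τ] = E[X_τ^2] − E[M_τ] = 3604 − 2809 = 795 = 53(68 − 53) = 795.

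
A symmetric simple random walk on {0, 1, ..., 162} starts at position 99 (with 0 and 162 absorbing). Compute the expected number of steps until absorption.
E[τ | X_0 = 99] = 6237

Let v_k = E[τ | X_0 = k]. Boundary: v_0 = v_162 = 0. Recurrence: v_k = 1 + (v_{k-1} + v_{k+1})/2 for 1 ≤ k ≤ 161. The particular solution to v_k − (v_{k-1} + v_{k+1})/2 = 1 is v_k = −k^2. Adding homogeneous solution A + B k and matching boundaries gives v_k = k (162 − k). Substituting k = 99: v_99 = 99 · 63 = 6237.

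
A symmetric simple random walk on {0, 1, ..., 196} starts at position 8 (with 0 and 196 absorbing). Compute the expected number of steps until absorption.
E[τ | X_0 = 8] = 1504

Let v_k = E[τ | X_0 = k]. Boundary: v_0 = v_196 = 0. Recurrence: v_k = 1 + (v_{k-1} + v_{k+1})/2 for 1 ≤ k ≤ 195. The particular solution to v_k − (v_{k-1} + v_{k+1})/2 = 1 is v_k = −k^2. Adding homogeneous solution A + B k and matching boundaries gives v_k = k (196 − k). Substituting k = 8: v_8 = 8 · 188 = 1504.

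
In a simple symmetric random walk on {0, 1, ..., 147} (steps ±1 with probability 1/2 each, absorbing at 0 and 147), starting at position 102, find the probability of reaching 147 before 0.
P(hit 147 before 0) = 102/147 = 34/49

Let u_k = P(hit 147 before 0 | start at k). Then u_0 = 0, u_147 = 1, and u_k = u_{k-1}/2 + u_{k+1}/2 for 1 ≤ k ≤ 146. This harmonic recurrence is solved by u_k = k/147, giving u_102 = 102/147 = 34/49.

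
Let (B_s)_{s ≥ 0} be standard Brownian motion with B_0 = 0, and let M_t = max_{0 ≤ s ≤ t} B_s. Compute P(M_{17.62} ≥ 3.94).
P(M_{17.62} ≥ 3.94) = 2·P(B_{17.62} ≥ 3.94) = 2(1 − Φ(3.94/√17.62)) ≈ 0.3479

By the reflection principle for Brownian motion, P(M_t ≥ a) = 2 · P(B_t ≥ a) for a ≥ 0. Since B_t ~ N(0, t), P(B_t ≥ 3.94) = 1 − Φ(3.94/√t) = 1 − Φ(3.94/√17.62) = 1 − Φ(0.9386). So
  P(M_{17.62} ≥ 3.94) = 2(1 − Φ(0.9386)) ≈ 0.3479.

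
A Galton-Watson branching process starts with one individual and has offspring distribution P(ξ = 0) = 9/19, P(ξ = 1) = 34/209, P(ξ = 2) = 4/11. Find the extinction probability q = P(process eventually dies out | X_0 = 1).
q = 1

Mean offspring μ = 0·9/19 + 1·34/209 + 2·4/11 = 186/209 ≤ 1. For μ ≤ 1 with offspring not concentrated at 1, the Galton-Watson process goes extinct almost surely, so q = 1.
(Algebraic check: The pgf is f(s) = 9/19 + 34/209·s + 4/11·s². The extinction probability q is the smallest fixed point of f in [0, 1]. Setting s = f(s):
  4/11·s² + (34/209 − 1)·s + 9/19 = 0
  4/11·s² − (9/19 + 4/11)·s + 9/19 = 0
which factors as (s − 1)·(4/11·s − 9/19) = 0, giving roots s = 1 and s = (9/19)/(4/11) = 99/76. Since 99/76 ≥ 1, the smallest root in [0, 1] is s = 1.)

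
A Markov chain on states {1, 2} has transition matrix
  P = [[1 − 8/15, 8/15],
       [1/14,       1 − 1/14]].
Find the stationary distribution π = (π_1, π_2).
π_1 = 15/127, π_2 = 112/127

Solve πP = π with π_1 + π_2 = 1. From πP = π: π_1 · (1 − 8/15) + π_2 · 1/14 = π_1 ⇒ π_2 · 1/14 = π_1 · 8/15 ⇒ π_2/π_1 = (8/15)/(1/14) = 112/15. Together with π_1 + π_2 = 1:
  π_1 = (1/14)/(8/15 + 1/14) = (1/14)/(127/210) = 15/127,
  π_2 = (8/15)/(8/15 + 1/14) = (8/15)/(127/210) = 112/127.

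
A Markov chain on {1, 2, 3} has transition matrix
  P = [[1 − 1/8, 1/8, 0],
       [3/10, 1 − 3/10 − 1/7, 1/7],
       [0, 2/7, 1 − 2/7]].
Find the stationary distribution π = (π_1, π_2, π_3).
π = (8/13, 10/39, 5/39)

This is a birth-death chain on three states, which satisfies detailed balance: π_1 · P_{12} = π_2 · P_{21} and π_2 · P_{23} = π_3 · P_{32}.
From π_1 · 1/8 = π_2 · 3/10: π_2/π_1 = (1/8)/(3/10) = 5/12.
From π_2 · 1/7 = π_3 · 2/7: π_3/π_2 = (1/7)/(2/7) = 1/2.
Take π_1 proportional to 1; then unnormalized π = (1, 5/12, 5/24). Normalize by dividing by the sum 13/8:
  π = (8/13, 10/39, 5/39).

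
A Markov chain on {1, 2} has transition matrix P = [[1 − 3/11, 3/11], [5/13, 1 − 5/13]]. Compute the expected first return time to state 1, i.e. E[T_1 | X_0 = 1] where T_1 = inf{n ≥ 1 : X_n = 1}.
E[T_1 | X_0 = 1] = 1/π_1 = 94/55

For an irreducible recurrent Markov chain with stationary distribution π, E[T_i | X_0 = i] = 1/π_i (Kac's formula). Here π_1 = (5/13)/(3/11 + 5/13) = (5/13)/(94/143) = 55/94, so E[T_1 | X_0 = 1] = 1/π_1 = (3/11 + 5/13)/(5/13) = (94/143)/(5/13) = 94/55.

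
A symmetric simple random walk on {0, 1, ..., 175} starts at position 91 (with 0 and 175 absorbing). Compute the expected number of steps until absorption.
E[τ | X_0 = 91] = 7644

Let v_k = E[τ | X_0 = k]. Boundary: v_0 = v_175 = 0. Recurrence: v_k = 1 + (v_{k-1} + v_{k+1})/2 for 1 ≤ k ≤ 174. The particular solution to v_k − (v_{k-1} + v_{k+1})/2 = 1 is v_k = −k^2. Adding homogeneous solution A + B k and matching boundaries gives v_k = k (175 − k). Substituting k = 91: v_91 = 91 · 84 = 7644.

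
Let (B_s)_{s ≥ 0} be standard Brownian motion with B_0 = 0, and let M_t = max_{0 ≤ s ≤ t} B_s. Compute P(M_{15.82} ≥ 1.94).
P(M_{15.82} ≥ 1.94) = 2·P(B_{15.82} ≥ 1.94) = 2(1 − Φ(1.94/√15.82)) ≈ 0.6257

By the reflection principle for Brownian motion, P(M_t ≥ a) = 2 · P(B_t ≥ a) for a ≥ 0. Since B_t ~ N(0, t), P(B_t ≥ 1.94) = 1 − Φ(1.94/√t) = 1 − Φ(1.94/√15.82) = 1 − Φ(0.4878). So
  P(M_{15.82} ≥ 1.94) = 2(1 − Φ(0.4878)) ≈ 0.6257.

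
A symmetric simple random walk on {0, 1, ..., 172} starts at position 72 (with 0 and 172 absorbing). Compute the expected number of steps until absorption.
E[τ | X_0 = 72] = 7200

Let v_k = E[τ | X_0 = k]. Boundary: v_0 = v_172 = 0. Recurrence: v_k = 1 + (v_{k-1} + v_{k+1})/2 for 1 ≤ k ≤ 171. The particular solution to v_k − (v_{k-1} + v_{k+1})/2 = 1 is v_k = −k^2. Adding homogeneous solution A + B k and matching boundaries gives v_k = k (172 − k). Substituting k = 72: v_72 = 72 · 100 = 7200.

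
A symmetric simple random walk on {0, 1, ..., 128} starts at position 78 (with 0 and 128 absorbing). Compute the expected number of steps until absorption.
E[τ | X_0 = 78] = 3900

Let v_k = E[τ | X_0 = k]. Boundary: v_0 = v_128 = 0. Recurrence: v_k = 1 + (v_{k-1} + v_{k+1})/2 for 1 ≤ k ≤ 127. The particular solution to v_k − (v_{k-1} + v_{k+1})/2 = 1 is v_k = −k^2. Adding homogeneous solution A + B k and matching boundaries gives v_k = k (128 − k). Substituting k = 78: v_78 = 78 · 50 = 3900.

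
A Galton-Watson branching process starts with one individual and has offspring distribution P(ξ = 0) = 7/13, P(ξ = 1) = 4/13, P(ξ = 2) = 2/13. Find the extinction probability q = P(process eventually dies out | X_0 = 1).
q = 1

Mean offspring μ = 0·7/13 + 1·4/13 + 2·2/13 = 8/13 ≤ 1. For μ ≤ 1 with offspring not concentrated at 1, the Galton-Watson process goes extinct almost surely, so q = 1.
(Algebraic check: The pgf is f(s) = 7/13 + 4/13·s + 2/13·s². The extinction probability q is the smallest fixed point of f in [0, 1]. Setting s = f(s):
  2/13·s² + (4/13 − 1)·s + 7/13 = 0
  2/13·s² − (7/13 + 2/13)·s + 7/13 = 0
which factors as (s − 1)·(2/13·s − 7/13) = 0, giving roots s = 1 and s = (7/13)/(2/13) = 7/2. Since 7/2 ≥ 1, the smallest root in [0, 1] is s = 1.)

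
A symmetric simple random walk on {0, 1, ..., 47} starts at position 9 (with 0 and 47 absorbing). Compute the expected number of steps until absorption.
E[τ | X_0 = 9] = 342

Let v_k = E[τ | X_0 = k]. Boundary: v_0 = v_47 = 0. Recurrence: v_k = 1 + (v_{k-1} + v_{k+1})/2 for 1 ≤ k ≤ 46. The particular solution to v_k − (v_{k-1} + v_{k+1})/2 = 1 is v_k = −k^2. Adding homogeneous solution A + B k and matching boundaries gives v_k = k (47 − k). Substituting k = 9: v_9 = 9 · 38 = 342.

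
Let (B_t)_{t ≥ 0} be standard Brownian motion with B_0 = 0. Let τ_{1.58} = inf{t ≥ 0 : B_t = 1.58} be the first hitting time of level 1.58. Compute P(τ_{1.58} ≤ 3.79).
P(τ_{1.58} ≤ 3.79) = 2(1 − Φ(1.58/√3.79)) = 2(1 − Φ(0.8116)) ≈ 0.4170

By the reflection principle for standard BM, P(τ_b ≤ t) = 2 · P(B_t ≥ b). Since B_t ~ N(0, t), P(B_t ≥ 1.58) = 1 − Φ(1.58/√t) = 1 − Φ(1.58/√3.79) = 1 − Φ(0.8116) ≈ 0.20851. Doubling: P(τ_{1.58} ≤ 3.79) ≈ 2 · 0.20851 = 0.41702 ≈ 0.4170.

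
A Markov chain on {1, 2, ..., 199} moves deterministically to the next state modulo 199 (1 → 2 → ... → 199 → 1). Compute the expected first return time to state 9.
E[T_9 | X_0 = 9] = 199

The chain cycles deterministically, so starting at state 9 it returns in exactly 199 steps. Equivalently, the stationary distribution is uniform π_j = 1/199 for every state j, so by Kac's formula E[T_9] = 1/π_9 = 199.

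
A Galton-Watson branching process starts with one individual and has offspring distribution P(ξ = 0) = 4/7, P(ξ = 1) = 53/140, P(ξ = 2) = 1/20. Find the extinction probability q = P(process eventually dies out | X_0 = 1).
q = 1

Mean offspring μ = 0·4/7 + 1·53/140 + 2·1/20 = 67/140 ≤ 1. For μ ≤ 1 with offspring not concentrated at 1, the Galton-Watson process goes extinct almost surely, so q = 1.
(Algebraic check: The pgf is f(s) = 4/7 + 53/140·s + 1/20·s². The extinction probability q is the smallest fixed point of f in [0, 1]. Setting s = f(s):
  1/20·s² + (53/140 − 1)·s + 4/7 = 0
  1/20·s² − (4/7 + 1/20)·s + 4/7 = 0
which factors as (s − 1)·(1/20·s − 4/7) = 0, giving roots s = 1 and s = (4/7)/(1/20) = 80/7. Since 80/7 ≥ 1, the smallest root in [0, 1] is s = 1.)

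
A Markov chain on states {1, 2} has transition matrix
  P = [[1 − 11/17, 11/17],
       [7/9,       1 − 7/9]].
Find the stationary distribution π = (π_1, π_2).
π_1 = 119/218, π_2 = 99/218

Solve πP = π with π_1 + π_2 = 1. From πP = π: π_1 · (1 − 11/17) + π_2 · 7/9 = π_1 ⇒ π_2 · 7/9 = π_1 · 11/17 ⇒ π_2/π_1 = (11/17)/(7/9) = 99/119. Together with π_1 + π_2 = 1:
  π_1 = (7/9)/(11/17 + 7/9) = (7/9)/(218/153) = 119/218,
  π_2 = (11/17)/(11/17 + 7/9) = (11/17)/(218/153) = 99/218.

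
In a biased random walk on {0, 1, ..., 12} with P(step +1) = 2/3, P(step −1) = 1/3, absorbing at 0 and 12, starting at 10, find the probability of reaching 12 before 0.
P(hit 12 before 0) = (1 − (1/2)^10) / (1 − (1/2)^12) = 1364/1365

Let u_k denote P(reach 12 before 0 | start at k). Boundary: u_0 = 0, u_12 = 1. Recurrence: u_k = 2/3·u_{k+1} + 1/3·u_{k-1} for 1 ≤ k ≤ 11. Try u_k = A + B·r^k with r = q/p = (1/3)/(2/3) = 1/2. Substitution satisfies the recurrence; boundary conditions give:
  u_k = (1 − r^k) / (1 − r^N) = (1 − (1/2)^10) / (1 − (1/2)^12) = 1364/1365.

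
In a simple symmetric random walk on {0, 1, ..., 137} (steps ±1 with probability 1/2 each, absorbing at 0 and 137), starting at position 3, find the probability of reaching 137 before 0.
P(hit 137 before 0) = 3/137

Let u_k = P(hit 137 before 0 | start at k). Then u_0 = 0, u_137 = 1, and u_k = u_{k-1}/2 + u_{k+1}/2 for 1 ≤ k ≤ 136. This harmonic recurrence is solved by u_k = k/137, giving u_3 = 3/137.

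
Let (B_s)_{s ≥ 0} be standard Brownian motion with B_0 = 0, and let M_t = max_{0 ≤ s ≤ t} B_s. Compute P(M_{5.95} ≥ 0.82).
P(M_{5.95} ≥ 0.82) = 2·P(B_{5.95} ≥ 0.82) = 2(1 − Φ(0.82/√5.95)) ≈ 0.7367

By the reflection principle for Brownian motion, P(M_t ≥ a) = 2 · P(B_t ≥ a) for a ≥ 0. Since B_t ~ N(0, t), P(B_t ≥ 0.82) = 1 − Φ(0.82/√t) = 1 − Φ(0.82/√5.95) = 1 − Φ(0.3362). So
  P(M_{5.95} ≥ 0.82) = 2(1 − Φ(0.3362)) ≈ 0.7367.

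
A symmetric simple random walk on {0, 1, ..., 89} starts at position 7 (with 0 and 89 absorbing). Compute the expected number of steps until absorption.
E[τ | X_0 = 7] = 574

Let v_k = E[τ | X_0 = k]. Boundary: v_0 = v_89 = 0. Recurrence: v_k = 1 + (v_{k-1} + v_{k+1})/2 for 1 ≤ k ≤ 88. The particular solution to v_k − (v_{k-1} + v_{k+1})/2 = 1 is v_k = −k^2. Adding homogeneous solution A + B k and matching boundaries gives v_k = k (89 − k). Substituting k = 7: v_7 = 7 · 82 = 574.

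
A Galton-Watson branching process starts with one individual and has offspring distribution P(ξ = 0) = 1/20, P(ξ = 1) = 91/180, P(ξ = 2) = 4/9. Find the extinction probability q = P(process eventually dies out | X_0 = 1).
q = 9/80

The pgf is f(s) = 1/20 + 91/180·s + 4/9·s². The extinction probability q is the smallest fixed point of f in [0, 1]. Setting s = f(s):
  4/9·s² + (91/180 − 1)·s + 1/20 = 0
  4/9·s² − (1/20 + 4/9)·s + 1/20 = 0
which factors as (s − 1)·(4/9·s − 1/20) = 0, giving roots s = 1 and s = (1/20)/(4/9) = 9/80.
Mean offspring μ = 91/180 + 2·4/9 = 251/180 > 1 (supercritical), so q < 1. The extinction probability is the smaller root: q = (1/20)/(4/9) = 9/80.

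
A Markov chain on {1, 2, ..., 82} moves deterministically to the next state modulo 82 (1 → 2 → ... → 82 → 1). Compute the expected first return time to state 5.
E[T_5 | X_0 = 5] = 82

The chain cycles deterministically, so starting at state 5 it returns in exactly 82 steps. Equivalently, the stationary distribution is uniform π_j = 1/82 for every state j, so by Kac's formula E[T_5] = 1/π_5 = 82.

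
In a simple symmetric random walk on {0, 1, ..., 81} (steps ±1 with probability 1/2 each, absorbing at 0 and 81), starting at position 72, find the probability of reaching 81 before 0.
P(hit 81 before 0) = 72/81 = 8/9

Let u_k = P(hit 81 before 0 | start at k). Then u_0 = 0, u_81 = 1, and u_k = u_{k-1}/2 + u_{k+1}/2 for 1 ≤ k ≤ 80. This harmonic recurrence is solved by u_k = k/81, giving u_72 = 72/81 = 8/9.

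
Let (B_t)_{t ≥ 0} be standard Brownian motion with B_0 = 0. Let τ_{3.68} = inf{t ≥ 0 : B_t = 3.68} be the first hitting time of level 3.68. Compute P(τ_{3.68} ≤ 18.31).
P(τ_{3.68} ≤ 18.31) = 2(1 − Φ(3.68/√18.31)) = 2(1 − Φ(0.8600)) ≈ 0.3898

By the reflection principle for standard BM, P(τ_b ≤ t) = 2 · P(B_t ≥ b). Since B_t ~ N(0, t), P(B_t ≥ 3.68) = 1 − Φ(3.68/√t) = 1 − Φ(3.68/√18.31) = 1 − Φ(0.8600) ≈ 0.19489. Doubling: P(τ_{3.68} ≤ 18.31) ≈ 2 · 0.19489 = 0.38978 ≈ 0.3898.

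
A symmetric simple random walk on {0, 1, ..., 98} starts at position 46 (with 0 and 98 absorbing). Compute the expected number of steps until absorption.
E[τ | X_0 = 46] = 2392

Let v_k = E[τ | X_0 = k]. Boundary: v_0 = v_98 = 0. Recurrence: v_k = 1 + (v_{k-1} + v_{k+1})/2 for 1 ≤ k ≤ 97. The particular solution to v_k − (v_{k-1} + v_{k+1})/2 = 1 is v_k = −k^2. Adding homogeneous solution A + B k and matching boundaries gives v_k = k (98 − k). Substituting k = 46: v_46 = 46 · 52 = 2392.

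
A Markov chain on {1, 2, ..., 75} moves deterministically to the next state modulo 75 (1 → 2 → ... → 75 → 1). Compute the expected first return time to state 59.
E[T_59 | X_0 = 59] = 75

The chain cycles deterministically, so starting at state 59 it returns in exactly 75 steps. Equivalently, the stationary distribution is uniform π_j = 1/75 for every state j, so by Kac's formula E[T_59] = 1/π_59 = 75.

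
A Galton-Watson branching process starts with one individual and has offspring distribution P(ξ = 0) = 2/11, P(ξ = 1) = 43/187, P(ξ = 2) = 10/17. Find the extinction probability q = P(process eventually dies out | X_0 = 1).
q = 17/55

The pgf is f(s) = 2/11 + 43/187·s + 10/17·s². The extinction probability q is the smallest fixed point of f in [0, 1]. Setting s = f(s):
  10/17·s² + (43/187 − 1)·s + 2/11 = 0
  10/17·s² − (2/11 + 10/17)·s + 2/11 = 0
which factors as (s − 1)·(10/17·s − 2/11) = 0, giving roots s = 1 and s = (2/11)/(10/17) = 17/55.
Mean offspring μ = 43/187 + 2·10/17 = 263/187 > 1 (supercritical), so q < 1. The extinction probability is the smaller root: q = (2/11)/(10/17) = 17/55.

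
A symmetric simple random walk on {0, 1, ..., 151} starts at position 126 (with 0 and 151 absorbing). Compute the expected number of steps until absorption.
E[τ | X_0 = 126] = 3150

Let v_k = E[τ | X_0 = k]. Boundary: v_0 = v_151 = 0. Recurrence: v_k = 1 + (v_{k-1} + v_{k+1})/2 for 1 ≤ k ≤ 150. The particular solution to v_k − (v_{k-1} + v_{k+1})/2 = 1 is v_k = −k^2. Adding homogeneous solution A + B k and matching boundaries gives v_k = k (151 − k). Substituting k = 126: v_126 = 126 · 25 = 3150.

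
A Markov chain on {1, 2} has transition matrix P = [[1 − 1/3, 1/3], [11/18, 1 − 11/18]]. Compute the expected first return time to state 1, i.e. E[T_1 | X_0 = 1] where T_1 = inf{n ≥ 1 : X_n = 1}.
E[T_1 | X_0 = 1] = 1/π_1 = 17/11

For an irreducible recurrent Markov chain with stationary distribution π, E[T_i | X_0 = i] = 1/π_i (Kac's formula). Here π_1 = (11/18)/(1/3 + 11/18) = (11/18)/(17/18) = 11/17, so E[T_1 | X_0 = 1] = 1/π_1 = (1/3 + 11/18)/(11/18) = (17/18)/(11/18) = 17/11.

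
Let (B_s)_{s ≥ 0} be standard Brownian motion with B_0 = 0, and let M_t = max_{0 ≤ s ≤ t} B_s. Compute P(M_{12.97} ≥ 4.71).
P(M_{12.97} ≥ 4.71) = 2·P(B_{12.97} ≥ 4.71) = 2(1 − Φ(4.71/√12.97)) ≈ 0.1909

By the reflection principle for Brownian motion, P(M_t ≥ a) = 2 · P(B_t ≥ a) for a ≥ 0. Since B_t ~ N(0, t), P(B_t ≥ 4.71) = 1 − Φ(4.71/√t) = 1 − Φ(4.71/√12.97) = 1 − Φ(1.3078). So
  P(M_{12.97} ≥ 4.71) = 2(1 − Φ(1.3078)) ≈ 0.1909.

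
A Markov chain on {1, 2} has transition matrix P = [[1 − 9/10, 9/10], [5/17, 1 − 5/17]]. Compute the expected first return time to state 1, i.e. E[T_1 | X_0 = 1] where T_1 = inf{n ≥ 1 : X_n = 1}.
E[T_1 | X_0 = 1] = 1/π_1 = 203/50

For an irreducible recurrent Markov chain with stationary distribution π, E[T_i | X_0 = i] = 1/π_i (Kac's formula). Here π_1 = (5/17)/(9/10 + 5/17) = (5/17)/(203/170) = 50/203, so E[T_1 | X_0 = 1] = 1/π_1 = (9/10 + 5/17)/(5/17) = (203/170)/(5/17) = 203/50.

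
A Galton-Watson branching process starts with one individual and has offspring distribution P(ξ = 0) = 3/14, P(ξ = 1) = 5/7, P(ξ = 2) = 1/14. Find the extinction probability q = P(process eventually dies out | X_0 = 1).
q = 1

Mean offspring μ = 0·3/14 + 1·5/7 + 2·1/14 = 6/7 ≤ 1. For μ ≤ 1 with offspring not concentrated at 1, the Galton-Watson process goes extinct almost surely, so q = 1.
(Algebraic check: The pgf is f(s) = 3/14 + 5/7·s + 1/14·s². The extinction probability q is the smallest fixed point of f in [0, 1]. Setting s = f(s):
  1/14·s² + (5/7 − 1)·s + 3/14 = 0
  1/14·s² − (3/14 + 1/14)·s + 3/14 = 0
which factors as (s − 1)·(1/14·s − 3/14) = 0, giving roots s = 1 and s = (3/14)/(1/14) = 3. Since 3 ≥ 1, the smallest root in [0, 1] is s = 1.)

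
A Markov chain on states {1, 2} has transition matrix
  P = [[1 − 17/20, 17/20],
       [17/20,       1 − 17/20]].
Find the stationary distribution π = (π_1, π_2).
π_1 = 1/2, π_2 = 1/2

Solve πP = π with π_1 + π_2 = 1. From πP = π: π_1 · (1 − 17/20) + π_2 · 17/20 = π_1 ⇒ π_2 · 17/20 = π_1 · 17/20 ⇒ π_2/π_1 = (17/20)/(17/20) = 1. Together with π_1 + π_2 = 1:
  π_1 = (17/20)/(17/20 + 17/20) = (17/20)/(17/10) = 1/2,
  π_2 = (17/20)/(17/20 + 17/20) = (17/20)/(17/10) = 1/2.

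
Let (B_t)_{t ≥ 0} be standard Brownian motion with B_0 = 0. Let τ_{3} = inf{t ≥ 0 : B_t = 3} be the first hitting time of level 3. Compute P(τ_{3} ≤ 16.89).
P(τ_{3} ≤ 16.89) = 2(1 − Φ(3/√16.89)) = 2(1 − Φ(0.7300)) ≈ 0.4654

By the reflection principle for standard BM, P(τ_b ≤ t) = 2 · P(B_t ≥ b). Since B_t ~ N(0, t), P(B_t ≥ 3) = 1 − Φ(3/√t) = 1 − Φ(3/√16.89) = 1 − Φ(0.7300) ≈ 0.23270. Doubling: P(τ_{3} ≤ 16.89) ≈ 2 · 0.23270 = 0.46540 ≈ 0.4654.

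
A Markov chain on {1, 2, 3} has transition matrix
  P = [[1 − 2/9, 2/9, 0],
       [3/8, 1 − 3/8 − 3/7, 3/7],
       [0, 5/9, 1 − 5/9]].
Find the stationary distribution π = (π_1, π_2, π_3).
π = (945/1937, 560/1937, 432/1937)

This is a birth-death chain on three states, which satisfies detailed balance: π_1 · P_{12} = π_2 · P_{21} and π_2 · P_{23} = π_3 · P_{32}.
From π_1 · 2/9 = π_2 · 3/8: π_2/π_1 = (2/9)/(3/8) = 16/27.
From π_2 · 3/7 = π_3 · 5/9: π_3/π_2 = (3/7)/(5/9) = 27/35.
Take π_1 proportional to 1; then unnormalized π = (1, 16/27, 16/35). Normalize by dividing by the sum 1937/945:
  π = (945/1937, 560/1937, 432/1937).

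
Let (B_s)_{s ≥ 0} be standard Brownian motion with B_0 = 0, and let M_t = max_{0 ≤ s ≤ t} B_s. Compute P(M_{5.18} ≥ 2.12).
P(M_{5.18} ≥ 2.12) = 2·P(B_{5.18} ≥ 2.12) = 2(1 − Φ(2.12/√5.18)) ≈ 0.3516

By the reflection principle for Brownian motion, P(M_t ≥ a) = 2 · P(B_t ≥ a) for a ≥ 0. Since B_t ~ N(0, t), P(B_t ≥ 2.12) = 1 − Φ(2.12/√t) = 1 − Φ(2.12/√5.18) = 1 − Φ(0.9315). So
  P(M_{5.18} ≥ 2.12) = 2(1 − Φ(0.9315)) ≈ 0.3516.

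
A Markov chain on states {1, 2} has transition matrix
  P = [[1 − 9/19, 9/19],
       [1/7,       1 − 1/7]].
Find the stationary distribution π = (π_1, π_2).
π_1 = 19/82, π_2 = 63/82

Solve πP = π with π_1 + π_2 = 1. From πP = π: π_1 · (1 − 9/19) + π_2 · 1/7 = π_1 ⇒ π_2 · 1/7 = π_1 · 9/19 ⇒ π_2/π_1 = (9/19)/(1/7) = 63/19. Together with π_1 + π_2 = 1:
  π_1 = (1/7)/(9/19 + 1/7) = (1/7)/(82/133) = 19/82,
  π_2 = (9/19)/(9/19 + 1/7) = (9/19)/(82/133) = 63/82.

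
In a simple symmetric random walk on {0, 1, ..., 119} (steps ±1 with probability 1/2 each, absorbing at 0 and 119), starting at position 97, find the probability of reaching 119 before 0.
P(hit 119 before 0) = 97/119

Let u_k = P(hit 119 before 0 | start at k). Then u_0 = 0, u_119 = 1, and u_k = u_{k-1}/2 + u_{k+1}/2 for 1 ≤ k ≤ 118. This harmonic recurrence is solved by u_k = k/119, giving u_97 = 97/119.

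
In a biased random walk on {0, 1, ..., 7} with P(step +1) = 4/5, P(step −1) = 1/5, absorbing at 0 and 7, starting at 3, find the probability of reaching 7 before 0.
P(hit 7 before 0) = (1 − (1/4)^3) / (1 − (1/4)^7) = 5376/5461

Let u_k denote P(reach 7 before 0 | start at k). Boundary: u_0 = 0, u_7 = 1. Recurrence: u_k = 4/5·u_{k+1} + 1/5·u_{k-1} for 1 ≤ k ≤ 6. Try u_k = A + B·r^k with r = q/p = (1/5)/(4/5) = 1/4. Substitution satisfies the recurrence; boundary conditions give:
  u_k = (1 − r^k) / (1 − r^N) = (1 − (1/4)^3) / (1 − (1/4)^7) = 5376/5461.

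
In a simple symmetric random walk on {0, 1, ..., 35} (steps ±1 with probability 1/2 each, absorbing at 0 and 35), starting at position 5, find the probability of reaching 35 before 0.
P(hit 35 before 0) = 5/35 = 1/7

Let u_k = P(hit 35 before 0 | start at k). Then u_0 = 0, u_35 = 1, and u_k = u_{k-1}/2 + u_{k+1}/2 for 1 ≤ k ≤ 34. This harmonic recurrence is solved by u_k = k/35, giving u_5 = 5/35 = 1/7.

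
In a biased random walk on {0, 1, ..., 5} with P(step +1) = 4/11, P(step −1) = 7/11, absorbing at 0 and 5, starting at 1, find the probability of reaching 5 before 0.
P(hit 5 before 0) = (1 − (7/4)^1) / (1 − (7/4)^5) = 256/5261

Let u_k denote P(reach 5 before 0 | start at k). Boundary: u_0 = 0, u_5 = 1. Recurrence: u_k = 4/11·u_{k+1} + 7/11·u_{k-1} for 1 ≤ k ≤ 4. Try u_k = A + B·r^k with r = q/p = (7/11)/(4/11) = 7/4. Substitution satisfies the recurrence; boundary conditions give:
  u_k = (1 − r^k) / (1 − r^N) = (1 − (7/4)^1) / (1 − (7/4)^5) = 256/5261.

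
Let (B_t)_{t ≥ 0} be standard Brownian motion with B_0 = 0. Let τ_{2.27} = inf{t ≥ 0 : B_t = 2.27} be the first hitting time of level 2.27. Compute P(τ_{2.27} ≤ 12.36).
P(τ_{2.27} ≤ 12.36) = 2(1 − Φ(2.27/√12.36)) = 2(1 − Φ(0.6457)) ≈ 0.5185

By the reflection principle for standard BM, P(τ_b ≤ t) = 2 · P(B_t ≥ b). Since B_t ~ N(0, t), P(B_t ≥ 2.27) = 1 − Φ(2.27/√t) = 1 − Φ(2.27/√12.36) = 1 − Φ(0.6457) ≈ 0.25924. Doubling: P(τ_{2.27} ≤ 12.36) ≈ 2 · 0.25924 = 0.51848 ≈ 0.5185.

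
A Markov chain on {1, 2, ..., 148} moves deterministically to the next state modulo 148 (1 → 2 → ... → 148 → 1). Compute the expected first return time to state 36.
E[T_36 | X_0 = 36] = 148

The chain cycles deterministically, so starting at state 36 it returns in exactly 148 steps. Equivalently, the stationary distribution is uniform π_j = 1/148 for every state j, so by Kac's formula E[T_36] = 1/π_36 = 148.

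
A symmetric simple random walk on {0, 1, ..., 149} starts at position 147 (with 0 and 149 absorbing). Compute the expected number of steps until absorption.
E[τ | X_0 = 147] = 294

Let v_k = E[τ | X_0 = k]. Boundary: v_0 = v_149 = 0. Recurrence: v_k = 1 + (v_{k-1} + v_{k+1})/2 for 1 ≤ k ≤ 148. The particular solution to v_k − (v_{k-1} + v_{k+1})/2 = 1 is v_k = −k^2. Adding homogeneous solution A + B k and matching boundaries gives v_k = k (149 − k). Substituting k = 147: v_147 = 147 · 2 = 294.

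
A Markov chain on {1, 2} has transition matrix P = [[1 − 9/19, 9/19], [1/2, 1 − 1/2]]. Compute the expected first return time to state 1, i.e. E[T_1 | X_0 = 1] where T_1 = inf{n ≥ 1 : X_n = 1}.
E[T_1 | X_0 = 1] = 1/π_1 = 37/19

For an irreducible recurrent Markov chain with stationary distribution π, E[T_i | X_0 = i] = 1/π_i (Kac's formula). Here π_1 = (1/2)/(9/19 + 1/2) = (1/2)/(37/38) = 19/37, so E[T_1 | X_0 = 1] = 1/π_1 = (9/19 + 1/2)/(1/2) = (37/38)/(1/2) = 37/19.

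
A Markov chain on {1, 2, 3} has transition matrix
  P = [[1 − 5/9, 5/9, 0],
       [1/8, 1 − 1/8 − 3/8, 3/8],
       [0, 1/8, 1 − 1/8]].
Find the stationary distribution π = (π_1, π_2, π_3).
π = (9/169, 40/169, 120/169)

This is a birth-death chain on three states, which satisfies detailed balance: π_1 · P_{12} = π_2 · P_{21} and π_2 · P_{23} = π_3 · P_{32}.
From π_1 · 5/9 = π_2 · 1/8: π_2/π_1 = (5/9)/(1/8) = 40/9.
From π_2 · 3/8 = π_3 · 1/8: π_3/π_2 = (3/8)/(1/8) = 3.
Take π_1 proportional to 1; then unnormalized π = (1, 40/9, 40/3). Normalize by dividing by the sum 169/9:
  π = (9/169, 40/169, 120/169).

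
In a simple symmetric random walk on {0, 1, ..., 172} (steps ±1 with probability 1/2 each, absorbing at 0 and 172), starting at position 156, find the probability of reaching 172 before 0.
P(hit 172 before 0) = 156/172 = 39/43

Let u_k = P(hit 172 before 0 | start at k). Then u_0 = 0, u_172 = 1, and u_k = u_{k-1}/2 + u_{k+1}/2 for 1 ≤ k ≤ 171. This harmonic recurrence is solved by u_k = k/172, giving u_156 = 156/172 = 39/43.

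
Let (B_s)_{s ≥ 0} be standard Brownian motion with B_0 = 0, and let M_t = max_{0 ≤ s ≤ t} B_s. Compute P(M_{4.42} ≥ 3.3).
P(M_{4.42} ≥ 3.3) = 2·P(B_{4.42} ≥ 3.3) = 2(1 − Φ(3.3/√4.42)) ≈ 0.1165

By the reflection principle for Brownian motion, P(M_t ≥ a) = 2 · P(B_t ≥ a) for a ≥ 0. Since B_t ~ N(0, t), P(B_t ≥ 3.3) = 1 − Φ(3.3/√t) = 1 − Φ(3.3/√4.42) = 1 − Φ(1.5696). So
  P(M_{4.42} ≥ 3.3) = 2(1 − Φ(1.5696)) ≈ 0.1165.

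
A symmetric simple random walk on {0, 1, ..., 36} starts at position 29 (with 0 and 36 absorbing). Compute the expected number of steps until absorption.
E[τ | X_0 = 29] = 203

Let v_k = E[τ | X_0 = k]. Boundary: v_0 = v_36 = 0. Recurrence: v_k = 1 + (v_{k-1} + v_{k+1})/2 for 1 ≤ k ≤ 35. The particular solution to v_k − (v_{k-1} + v_{k+1})/2 = 1 is v_k = −k^2. Adding homogeneous solution A + B k and matching boundaries gives v_k = k (36 − k). Substituting k = 29: v_29 = 29 · 7 = 203.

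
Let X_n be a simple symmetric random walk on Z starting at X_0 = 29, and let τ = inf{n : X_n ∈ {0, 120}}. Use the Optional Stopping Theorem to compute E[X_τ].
E[X_τ] = 29

X_n is a martingale and τ is a bounded-mean stopping time (indeed τ is finite a.s. with bounded expectation since the walk is in a bounded region). By the OST, E[X_τ] = E[X_0] = 29. Equivalently: E[X_τ] = 120 · P(hit 120 first) + 0 · P(hit 0 first) = 120 · (29/120) = 29.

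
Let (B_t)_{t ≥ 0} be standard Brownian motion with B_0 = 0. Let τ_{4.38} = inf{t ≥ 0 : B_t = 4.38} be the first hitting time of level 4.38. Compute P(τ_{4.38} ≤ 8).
P(τ_{4.38} ≤ 8) = 2(1 − Φ(4.38/√8)) = 2(1 − Φ(1.5486)) ≈ 0.1215

By the reflection principle for standard BM, P(τ_b ≤ t) = 2 · P(B_t ≥ b). Since B_t ~ N(0, t), P(B_t ≥ 4.38) = 1 − Φ(4.38/√t) = 1 − Φ(4.38/√8) = 1 − Φ(1.5486) ≈ 0.06074. Doubling: P(τ_{4.38} ≤ 8) ≈ 2 · 0.06074 = 0.12148 ≈ 0.1215.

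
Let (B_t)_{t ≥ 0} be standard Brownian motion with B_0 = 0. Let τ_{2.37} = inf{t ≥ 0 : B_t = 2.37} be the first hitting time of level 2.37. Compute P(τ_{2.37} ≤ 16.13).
P(τ_{2.37} ≤ 16.13) = 2(1 − Φ(2.37/√16.13)) = 2(1 − Φ(0.5901)) ≈ 0.5551

By the reflection principle for standard BM, P(τ_b ≤ t) = 2 · P(B_t ≥ b). Since B_t ~ N(0, t), P(B_t ≥ 2.37) = 1 − Φ(2.37/√t) = 1 − Φ(2.37/√16.13) = 1 − Φ(0.5901) ≈ 0.27756. Doubling: P(τ_{2.37} ≤ 16.13) ≈ 2 · 0.27756 = 0.55512 ≈ 0.5551.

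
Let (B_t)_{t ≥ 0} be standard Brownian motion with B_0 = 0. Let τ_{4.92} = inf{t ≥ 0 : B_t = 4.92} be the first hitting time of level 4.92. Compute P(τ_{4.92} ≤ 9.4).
P(τ_{4.92} ≤ 9.4) = 2(1 − Φ(4.92/√9.4)) = 2(1 − Φ(1.6047)) ≈ 0.1086

By the reflection principle for standard BM, P(τ_b ≤ t) = 2 · P(B_t ≥ b). Since B_t ~ N(0, t), P(B_t ≥ 4.92) = 1 − Φ(4.92/√t) = 1 − Φ(4.92/√9.4) = 1 − Φ(1.6047) ≈ 0.05428. Doubling: P(τ_{4.92} ≤ 9.4) ≈ 2 · 0.05428 = 0.10856 ≈ 0.1086.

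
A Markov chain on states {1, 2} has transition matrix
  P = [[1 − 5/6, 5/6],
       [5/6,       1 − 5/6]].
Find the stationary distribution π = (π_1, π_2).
π_1 = 1/2, π_2 = 1/2

Solve πP = π with π_1 + π_2 = 1. From πP = π: π_1 · (1 − 5/6) + π_2 · 5/6 = π_1 ⇒ π_2 · 5/6 = π_1 · 5/6 ⇒ π_2/π_1 = (5/6)/(5/6) = 1. Together with π_1 + π_2 = 1:
  π_1 = (5/6)/(5/6 + 5/6) = (5/6)/(5/3) = 1/2,
  π_2 = (5/6)/(5/6 + 5/6) = (5/6)/(5/3) = 1/2.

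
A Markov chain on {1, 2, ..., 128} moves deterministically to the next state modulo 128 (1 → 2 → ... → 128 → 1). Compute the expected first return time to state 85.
E[T_85 | X_0 = 85] = 128

The chain cycles deterministically, so starting at state 85 it returns in exactly 128 steps. Equivalently, the stationary distribution is uniform π_j = 1/128 for every state j, so by Kac's formula E[T_85] = 1/π_85 = 128.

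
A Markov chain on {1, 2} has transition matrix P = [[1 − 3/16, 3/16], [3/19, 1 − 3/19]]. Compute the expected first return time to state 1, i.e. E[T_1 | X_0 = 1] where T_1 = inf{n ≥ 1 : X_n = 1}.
E[T_1 | X_0 = 1] = 1/π_1 = 35/16

For an irreducible recurrent Markov chain with stationary distribution π, E[T_i | X_0 = i] = 1/π_i (Kac's formula). Here π_1 = (3/19)/(3/16 + 3/19) = (3/19)/(105/304) = 16/35, so E[T_1 | X_0 = 1] = 1/π_1 = (3/16 + 3/19)/(3/19) = (105/304)/(3/19) = 35/16.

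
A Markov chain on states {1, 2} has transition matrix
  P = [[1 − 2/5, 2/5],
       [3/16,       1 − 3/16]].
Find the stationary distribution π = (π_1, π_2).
π_1 = 15/47, π_2 = 32/47

Solve πP = π with π_1 + π_2 = 1. From πP = π: π_1 · (1 − 2/5) + π_2 · 3/16 = π_1 ⇒ π_2 · 3/16 = π_1 · 2/5 ⇒ π_2/π_1 = (2/5)/(3/16) = 32/15. Together with π_1 + π_2 = 1:
  π_1 = (3/16)/(2/5 + 3/16) = (3/16)/(47/80) = 15/47,
  π_2 = (2/5)/(2/5 + 3/16) = (2/5)/(47/80) = 32/47.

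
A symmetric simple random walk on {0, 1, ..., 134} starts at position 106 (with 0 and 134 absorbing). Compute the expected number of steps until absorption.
E[τ | X_0 = 106] = 2968

Let v_k = E[τ | X_0 = k]. Boundary: v_0 = v_134 = 0. Recurrence: v_k = 1 + (v_{k-1} + v_{k+1})/2 for 1 ≤ k ≤ 133. The particular solution to v_k − (v_{k-1} + v_{k+1})/2 = 1 is v_k = −k^2. Adding homogeneous solution A + B k and matching boundaries gives v_k = k (134 − k). Substituting k = 106: v_106 = 106 · 28 = 2968.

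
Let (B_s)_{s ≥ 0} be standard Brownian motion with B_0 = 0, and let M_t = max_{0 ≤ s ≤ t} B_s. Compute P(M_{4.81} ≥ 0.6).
P(M_{4.81} ≥ 0.6) = 2·P(B_{4.81} ≥ 0.6) = 2(1 − Φ(0.6/√4.81)) ≈ 0.7844

By the reflection principle for Brownian motion, P(M_t ≥ a) = 2 · P(B_t ≥ a) for a ≥ 0. Since B_t ~ N(0, t), P(B_t ≥ 0.6) = 1 − Φ(0.6/√t) = 1 − Φ(0.6/√4.81) = 1 − Φ(0.2736). So
  P(M_{4.81} ≥ 0.6) = 2(1 − Φ(0.2736)) ≈ 0.7844.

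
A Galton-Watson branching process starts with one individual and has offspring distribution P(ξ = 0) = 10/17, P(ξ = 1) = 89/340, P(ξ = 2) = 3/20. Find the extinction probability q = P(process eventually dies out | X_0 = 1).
q = 1

Mean offspring μ = 0·10/17 + 1·89/340 + 2·3/20 = 191/340 ≤ 1. For μ ≤ 1 with offspring not concentrated at 1, the Galton-Watson process goes extinct almost surely, so q = 1.
(Algebraic check: The pgf is f(s) = 10/17 + 89/340·s + 3/20·s². The extinction probability q is the smallest fixed point of f in [0, 1]. Setting s = f(s):
  3/20·s² + (89/340 − 1)·s + 10/17 = 0
  3/20·s² − (10/17 + 3/20)·s + 10/17 = 0
which factors as (s − 1)·(3/20·s − 10/17) = 0, giving roots s = 1 and s = (10/17)/(3/20) = 200/51. Since 200/51 ≥ 1, the smallest root in [0, 1] is s = 1.)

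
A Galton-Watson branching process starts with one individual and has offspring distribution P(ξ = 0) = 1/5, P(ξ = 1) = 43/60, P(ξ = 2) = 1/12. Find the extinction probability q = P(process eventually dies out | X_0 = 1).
q = 1

Mean offspring μ = 0·1/5 + 1·43/60 + 2·1/12 = 53/60 ≤ 1. For μ ≤ 1 with offspring not concentrated at 1, the Galton-Watson process goes extinct almost surely, so q = 1.
(Algebraic check: The pgf is f(s) = 1/5 + 43/60·s + 1/12·s². The extinction probability q is the smallest fixed point of f in [0, 1]. Setting s = f(s):
  1/12·s² + (43/60 − 1)·s + 1/5 = 0
  1/12·s² − (1/5 + 1/12)·s + 1/5 = 0
which factors as (s − 1)·(1/12·s − 1/5) = 0, giving roots s = 1 and s = (1/5)/(1/12) = 12/5. Since 12/5 ≥ 1, the smallest root in [0, 1] is s = 1.)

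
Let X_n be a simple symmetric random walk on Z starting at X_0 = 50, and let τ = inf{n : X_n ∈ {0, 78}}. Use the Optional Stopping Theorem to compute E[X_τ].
E[X_τ] = 50

X_n is a martingale and τ is a bounded-mean stopping time (indeed τ is finite a.s. with bounded expectation since the walk is in a bounded region). By the OST, E[X_τ] = E[X_0] = 50. Equivalently: E[X_τ] = 78 · P(hit 78 first) + 0 · P(hit 0 first) = 78 · (50/78) = 50.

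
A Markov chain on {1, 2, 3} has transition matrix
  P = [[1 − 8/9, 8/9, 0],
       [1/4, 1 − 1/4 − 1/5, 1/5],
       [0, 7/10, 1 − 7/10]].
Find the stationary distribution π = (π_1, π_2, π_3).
π = (7/39, 224/351, 64/351)

This is a birth-death chain on three states, which satisfies detailed balance: π_1 · P_{12} = π_2 · P_{21} and π_2 · P_{23} = π_3 · P_{32}.
From π_1 · 8/9 = π_2 · 1/4: π_2/π_1 = (8/9)/(1/4) = 32/9.
From π_2 · 1/5 = π_3 · 7/10: π_3/π_2 = (1/5)/(7/10) = 2/7.
Take π_1 proportional to 1; then unnormalized π = (1, 32/9, 64/63). Normalize by dividing by the sum 39/7:
  π = (7/39, 224/351, 64/351).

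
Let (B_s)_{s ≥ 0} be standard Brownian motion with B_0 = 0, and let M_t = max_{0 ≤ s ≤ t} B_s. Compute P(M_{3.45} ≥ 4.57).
P(M_{3.45} ≥ 4.57) = 2·P(B_{3.45} ≥ 4.57) = 2(1 − Φ(4.57/√3.45)) ≈ 0.0139

By the reflection principle for Brownian motion, P(M_t ≥ a) = 2 · P(B_t ≥ a) for a ≥ 0. Since B_t ~ N(0, t), P(B_t ≥ 4.57) = 1 − Φ(4.57/√t) = 1 − Φ(4.57/√3.45) = 1 − Φ(2.4604). So
  P(M_{3.45} ≥ 4.57) = 2(1 − Φ(2.4604)) ≈ 0.0139.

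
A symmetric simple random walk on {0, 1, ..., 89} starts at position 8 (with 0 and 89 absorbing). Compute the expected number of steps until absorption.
E[τ | X_0 = 8] = 648

Let v_k = E[τ | X_0 = k]. Boundary: v_0 = v_89 = 0. Recurrence: v_k = 1 + (v_{k-1} + v_{k+1})/2 for 1 ≤ k ≤ 88. The particular solution to v_k − (v_{k-1} + v_{k+1})/2 = 1 is v_k = −k^2. Adding homogeneous solution A + B k and matching boundaries gives v_k = k (89 − k). Substituting k = 8: v_8 = 8 · 81 = 648.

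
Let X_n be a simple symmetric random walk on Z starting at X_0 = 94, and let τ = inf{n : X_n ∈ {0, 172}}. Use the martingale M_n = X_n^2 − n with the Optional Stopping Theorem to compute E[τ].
E[τ] = 7332

M_n = X_n^2 − n is a martingale (since E[X_{n+1}^2 | F_n] = X_n^2 + 1). By OST (τ has finite mean in a bounded region), E[M_τ] = E[M_0] = X_0^2 − 0 = 94^2 = 8836. Also E[M_τ] = E[X_τ^2] − E[τ]. The walk exits at 0 or 172, with P(hit 172 first) = 94/172, so E[X_τ^2] = 172^2 · 94/172 + 0 = 16168. Thus E[τ] = E[X_τ^2] − E[M_τ] = 16168 − 8836 = 7332 = 94(172 − 94) = 7332.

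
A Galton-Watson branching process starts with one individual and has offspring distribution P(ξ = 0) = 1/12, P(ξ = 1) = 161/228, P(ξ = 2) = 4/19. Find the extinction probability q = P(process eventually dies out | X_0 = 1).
q = 19/48

The pgf is f(s) = 1/12 + 161/228·s + 4/19·s². The extinction probability q is the smallest fixed point of f in [0, 1]. Setting s = f(s):
  4/19·s² + (161/228 − 1)·s + 1/12 = 0
  4/19·s² − (1/12 + 4/19)·s + 1/12 = 0
which factors as (s − 1)·(4/19·s − 1/12) = 0, giving roots s = 1 and s = (1/12)/(4/19) = 19/48.
Mean offspring μ = 161/228 + 2·4/19 = 257/228 > 1 (supercritical), so q < 1. The extinction probability is the smaller root: q = (1/12)/(4/19) = 19/48.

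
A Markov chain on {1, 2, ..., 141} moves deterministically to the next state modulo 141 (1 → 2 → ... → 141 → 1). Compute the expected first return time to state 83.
E[T_83 | X_0 = 83] = 141

The chain cycles deterministically, so starting at state 83 it returns in exactly 141 steps. Equivalently, the stationary distribution is uniform π_j = 1/141 for every state j, so by Kac's formula E[T_83] = 1/π_83 = 141.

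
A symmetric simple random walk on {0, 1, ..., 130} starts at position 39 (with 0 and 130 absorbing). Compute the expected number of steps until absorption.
E[τ | X_0 = 39] = 3549

Let v_k = E[τ | X_0 = k]. Boundary: v_0 = v_130 = 0. Recurrence: v_k = 1 + (v_{k-1} + v_{k+1})/2 for 1 ≤ k ≤ 129. The particular solution to v_k − (v_{k-1} + v_{k+1})/2 = 1 is v_k = −k^2. Adding homogeneous solution A + B k and matching boundaries gives v_k = k (130 − k). Substituting k = 39: v_39 = 39 · 91 = 3549.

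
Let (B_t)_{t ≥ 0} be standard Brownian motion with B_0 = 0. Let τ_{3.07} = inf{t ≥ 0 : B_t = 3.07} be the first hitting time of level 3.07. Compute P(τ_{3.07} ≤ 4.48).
P(τ_{3.07} ≤ 4.48) = 2(1 − Φ(3.07/√4.48)) = 2(1 − Φ(1.4504)) ≈ 0.1469

By the reflection principle for standard BM, P(τ_b ≤ t) = 2 · P(B_t ≥ b). Since B_t ~ N(0, t), P(B_t ≥ 3.07) = 1 − Φ(3.07/√t) = 1 − Φ(3.07/√4.48) = 1 − Φ(1.4504) ≈ 0.07347. Doubling: P(τ_{3.07} ≤ 4.48) ≈ 2 · 0.07347 = 0.14694 ≈ 0.1469.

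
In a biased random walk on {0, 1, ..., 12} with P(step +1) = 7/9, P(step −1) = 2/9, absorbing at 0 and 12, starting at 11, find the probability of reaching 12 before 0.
P(hit 12 before 0) = (1 − (2/7)^11) / (1 − (2/7)^12) = 2768254573/2768256621

Let u_k denote P(reach 12 before 0 | start at k). Boundary: u_0 = 0, u_12 = 1. Recurrence: u_k = 7/9·u_{k+1} + 2/9·u_{k-1} for 1 ≤ k ≤ 11. Try u_k = A + B·r^k with r = q/p = (2/9)/(7/9) = 2/7. Substitution satisfies the recurrence; boundary conditions give:
  u_k = (1 − r^k) / (1 − r^N) = (1 − (2/7)^11) / (1 − (2/7)^12) = 2768254573/2768256621.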